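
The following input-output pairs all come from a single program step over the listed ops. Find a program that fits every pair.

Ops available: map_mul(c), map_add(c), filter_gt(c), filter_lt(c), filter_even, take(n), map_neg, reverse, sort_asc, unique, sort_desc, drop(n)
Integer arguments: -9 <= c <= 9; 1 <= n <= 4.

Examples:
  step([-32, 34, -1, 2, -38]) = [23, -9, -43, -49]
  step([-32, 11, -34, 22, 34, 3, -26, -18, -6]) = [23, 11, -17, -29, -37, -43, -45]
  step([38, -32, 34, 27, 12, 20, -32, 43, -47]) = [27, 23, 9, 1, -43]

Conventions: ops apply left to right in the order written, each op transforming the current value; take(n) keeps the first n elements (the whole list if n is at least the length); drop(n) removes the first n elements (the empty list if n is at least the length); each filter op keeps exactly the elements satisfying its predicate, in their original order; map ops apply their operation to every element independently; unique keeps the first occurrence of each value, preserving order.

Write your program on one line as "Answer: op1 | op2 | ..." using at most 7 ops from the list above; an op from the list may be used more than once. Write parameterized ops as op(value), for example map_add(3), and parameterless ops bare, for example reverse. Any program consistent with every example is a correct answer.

unique | map_add(-2) | filter_even | map_add(-9) | sort_asc | reverse

Check, running the answer program on each example:
  [-32, 34, -1, 2, -38] -> [-32, 34, -1, 2, -38] -> [-34, 32, -3, 0, -40] -> [-34, 32, 0, -40] -> [-43, 23, -9, -49] -> [-49, -43, -9, 23] -> [23, -9, -43, -49]
  [-32, 11, -34, 22, 34, 3, -26, -18, -6] -> [-32, 11, -34, 22, 34, 3, -26, -18, -6] -> [-34, 9, -36, 20, 32, 1, -28, -20, -8] -> [-34, -36, 20, 32, -28, -20, -8] -> [-43, -45, 11, 23, -37, -29, -17] -> [-45, -43, -37, -29, -17, 11, 23] -> [23, 11, -17, -29, -37, -43, -45]
  [38, -32, 34, 27, 12, 20, -32, 43, -47] -> [38, -32, 34, 27, 12, 20, 43, -47] -> [36, -34, 32, 25, 10, 18, 41, -49] -> [36, -34, 32, 10, 18] -> [27, -43, 23, 1, 9] -> [-43, 1, 9, 23, 27] -> [27, 23, 9, 1, -43]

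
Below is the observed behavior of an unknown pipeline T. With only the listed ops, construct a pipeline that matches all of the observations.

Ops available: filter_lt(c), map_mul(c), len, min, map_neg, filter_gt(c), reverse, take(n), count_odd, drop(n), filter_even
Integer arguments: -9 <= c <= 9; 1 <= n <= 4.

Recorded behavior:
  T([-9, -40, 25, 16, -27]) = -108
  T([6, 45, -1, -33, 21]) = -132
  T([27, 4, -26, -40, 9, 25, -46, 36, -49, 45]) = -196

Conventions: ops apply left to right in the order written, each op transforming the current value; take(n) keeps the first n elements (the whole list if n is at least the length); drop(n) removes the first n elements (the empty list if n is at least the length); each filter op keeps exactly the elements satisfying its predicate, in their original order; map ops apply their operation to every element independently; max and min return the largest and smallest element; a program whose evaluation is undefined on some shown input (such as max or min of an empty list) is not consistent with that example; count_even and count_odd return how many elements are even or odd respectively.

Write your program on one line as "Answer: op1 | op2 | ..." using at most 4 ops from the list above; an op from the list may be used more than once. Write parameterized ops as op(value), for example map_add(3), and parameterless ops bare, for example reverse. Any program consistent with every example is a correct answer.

map_mul(4) | drop(2) | min

Check, running the answer program on each example:
  [-9, -40, 25, 16, -27] -> [-36, -160, 100, 64, -108] -> [100, 64, -108] -> -108
  [6, 45, -1, -33, 21] -> [24, 180, -4, -132, 84] -> [-4, -132, 84] -> -132
  [27, 4, -26, -40, 9, 25, -46, 36, -49, 45] -> [108, 16, -104, -160, 36, 100, -184, 144, -196, 180] -> [-104, -160, 36, 100, -184, 144, -196, 180] -> -196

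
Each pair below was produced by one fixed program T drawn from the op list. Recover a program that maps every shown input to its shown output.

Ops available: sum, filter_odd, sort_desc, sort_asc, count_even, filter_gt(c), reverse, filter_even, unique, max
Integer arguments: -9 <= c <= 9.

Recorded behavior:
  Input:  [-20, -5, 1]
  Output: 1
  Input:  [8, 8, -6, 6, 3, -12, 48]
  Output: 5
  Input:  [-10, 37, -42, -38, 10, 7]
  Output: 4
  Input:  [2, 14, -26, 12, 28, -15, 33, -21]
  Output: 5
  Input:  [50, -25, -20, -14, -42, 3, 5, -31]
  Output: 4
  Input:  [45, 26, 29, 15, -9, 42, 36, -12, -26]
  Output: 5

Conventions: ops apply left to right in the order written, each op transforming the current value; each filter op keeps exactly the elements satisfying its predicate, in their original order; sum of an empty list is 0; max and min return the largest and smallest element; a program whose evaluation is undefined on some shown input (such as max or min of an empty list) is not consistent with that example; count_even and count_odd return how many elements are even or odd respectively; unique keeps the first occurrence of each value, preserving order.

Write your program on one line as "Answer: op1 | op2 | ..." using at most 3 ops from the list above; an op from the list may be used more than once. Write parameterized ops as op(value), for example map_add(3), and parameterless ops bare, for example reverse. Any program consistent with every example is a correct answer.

unique | sort_desc | count_even

Check, running the answer program on each example:
  [-20, -5, 1] -> [-20, -5, 1] -> [1, -5, -20] -> 1
  [8, 8, -6, 6, 3, -12, 48] -> [8, -6, 6, 3, -12, 48] -> [48, 8, 6, 3, -6, -12] -> 5
  [-10, 37, -42, -38, 10, 7] -> [-10, 37, -42, -38, 10, 7] -> [37, 10, 7, -10, -38, -42] -> 4
  [2, 14, -26, 12, 28, -15, 33, -21] -> [2, 14, -26, 12, 28, -15, 33, -21] -> [33, 28, 14, 12, 2, -15, -21, -26] -> 5
  [50, -25, -20, -14, -42, 3, 5, -31] -> [50, -25, -20, -14, -42, 3, 5, -31] -> [50, 5, 3, -14, -20, -25, -31, -42] -> 4
  [45, 26, 29, 15, -9, 42, 36, -12, -26] -> [45, 26, 29, 15, -9, 42, 36, -12, -26] -> [45, 42, 36, 29, 26, 15, -9, -12, -26] -> 5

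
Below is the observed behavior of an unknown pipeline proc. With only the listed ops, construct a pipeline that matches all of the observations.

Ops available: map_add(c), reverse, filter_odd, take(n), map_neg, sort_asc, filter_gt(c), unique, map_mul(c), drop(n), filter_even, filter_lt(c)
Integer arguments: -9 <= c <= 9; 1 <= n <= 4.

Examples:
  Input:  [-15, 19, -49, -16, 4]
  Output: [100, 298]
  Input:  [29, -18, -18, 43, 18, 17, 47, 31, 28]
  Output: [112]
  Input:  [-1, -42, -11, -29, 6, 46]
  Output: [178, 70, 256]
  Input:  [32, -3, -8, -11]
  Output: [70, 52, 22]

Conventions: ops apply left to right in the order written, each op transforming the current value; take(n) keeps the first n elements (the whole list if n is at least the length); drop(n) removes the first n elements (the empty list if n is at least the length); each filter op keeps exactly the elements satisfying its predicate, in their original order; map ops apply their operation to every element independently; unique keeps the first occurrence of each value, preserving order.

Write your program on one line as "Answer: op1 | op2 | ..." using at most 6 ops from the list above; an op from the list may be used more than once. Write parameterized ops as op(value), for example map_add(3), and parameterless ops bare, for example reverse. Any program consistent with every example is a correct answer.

drop(1) | map_mul(-6) | map_add(4) | filter_gt(1) | unique | reverse

Check, running the answer program on each example:
  [-15, 19, -49, -16, 4] -> [19, -49, -16, 4] -> [-114, 294, 96, -24] -> [-110, 298, 100, -20] -> [298, 100] -> [298, 100] -> [100, 298]
  [29, -18, -18, 43, 18, 17, 47, 31, 28] -> [-18, -18, 43, 18, 17, 47, 31, 28] -> [108, 108, -258, -108, -102, -282, -186, -168] -> [112, 112, -254, -104, -98, -278, -182, -164] -> [112, 112] -> [112] -> [112]
  [-1, -42, -11, -29, 6, 46] -> [-42, -11, -29, 6, 46] -> [252, 66, 174, -36, -276] -> [256, 70, 178, -32, -272] -> [256, 70, 178] -> [256, 70, 178] -> [178, 70, 256]
  [32, -3, -8, -11] -> [-3, -8, -11] -> [18, 48, 66] -> [22, 52, 70] -> [22, 52, 70] -> [22, 52, 70] -> [70, 52, 22]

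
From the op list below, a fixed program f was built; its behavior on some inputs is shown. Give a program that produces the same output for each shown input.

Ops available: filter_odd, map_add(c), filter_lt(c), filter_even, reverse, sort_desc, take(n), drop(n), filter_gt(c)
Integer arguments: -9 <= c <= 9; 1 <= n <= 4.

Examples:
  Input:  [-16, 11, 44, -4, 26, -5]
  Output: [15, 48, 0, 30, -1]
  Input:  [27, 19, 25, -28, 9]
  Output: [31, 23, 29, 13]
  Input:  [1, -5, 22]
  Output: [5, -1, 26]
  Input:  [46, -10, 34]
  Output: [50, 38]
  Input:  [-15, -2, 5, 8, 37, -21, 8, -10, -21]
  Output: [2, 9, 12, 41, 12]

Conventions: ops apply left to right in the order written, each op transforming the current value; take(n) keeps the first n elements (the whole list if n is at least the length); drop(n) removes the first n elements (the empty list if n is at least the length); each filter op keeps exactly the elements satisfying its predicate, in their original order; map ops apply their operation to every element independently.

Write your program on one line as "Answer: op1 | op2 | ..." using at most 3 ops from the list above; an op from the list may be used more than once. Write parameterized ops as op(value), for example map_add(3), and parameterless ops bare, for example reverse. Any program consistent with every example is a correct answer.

map_add(5) | filter_gt(-1) | map_add(-1)

Check, running the answer program on each example:
  [-16, 11, 44, -4, 26, -5] -> [-11, 16, 49, 1, 31, 0] -> [16, 49, 1, 31, 0] -> [15, 48, 0, 30, -1]
  [27, 19, 25, -28, 9] -> [32, 24, 30, -23, 14] -> [32, 24, 30, 14] -> [31, 23, 29, 13]
  [1, -5, 22] -> [6, 0, 27] -> [6, 0, 27] -> [5, -1, 26]
  [46, -10, 34] -> [51, -5, 39] -> [51, 39] -> [50, 38]
  [-15, -2, 5, 8, 37, -21, 8, -10, -21] -> [-10, 3, 10, 13, 42, -16, 13, -5, -16] -> [3, 10, 13, 42, 13] -> [2, 9, 12, 41, 12]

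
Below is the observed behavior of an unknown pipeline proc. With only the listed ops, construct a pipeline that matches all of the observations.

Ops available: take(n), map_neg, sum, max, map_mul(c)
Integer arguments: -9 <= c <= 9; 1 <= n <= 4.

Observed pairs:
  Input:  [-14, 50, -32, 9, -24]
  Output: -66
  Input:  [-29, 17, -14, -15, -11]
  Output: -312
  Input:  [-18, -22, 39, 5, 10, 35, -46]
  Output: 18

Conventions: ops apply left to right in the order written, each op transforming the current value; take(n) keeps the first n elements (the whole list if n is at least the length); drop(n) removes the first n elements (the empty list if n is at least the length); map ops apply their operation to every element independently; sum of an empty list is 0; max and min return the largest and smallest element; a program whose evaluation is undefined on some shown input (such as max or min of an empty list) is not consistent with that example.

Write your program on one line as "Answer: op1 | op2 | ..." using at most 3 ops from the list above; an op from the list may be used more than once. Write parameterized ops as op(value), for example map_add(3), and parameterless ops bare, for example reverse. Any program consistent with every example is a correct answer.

map_neg | map_mul(-6) | sum

Check, running the answer program on each example:
  [-14, 50, -32, 9, -24] -> [14, -50, 32, -9, 24] -> [-84, 300, -192, 54, -144] -> -66
  [-29, 17, -14, -15, -11] -> [29, -17, 14, 15, 11] -> [-174, 102, -84, -90, -66] -> -312
  [-18, -22, 39, 5, 10, 35, -46] -> [18, 22, -39, -5, -10, -35, 46] -> [-108, -132, 234, 30, 60, 210, -276] -> 18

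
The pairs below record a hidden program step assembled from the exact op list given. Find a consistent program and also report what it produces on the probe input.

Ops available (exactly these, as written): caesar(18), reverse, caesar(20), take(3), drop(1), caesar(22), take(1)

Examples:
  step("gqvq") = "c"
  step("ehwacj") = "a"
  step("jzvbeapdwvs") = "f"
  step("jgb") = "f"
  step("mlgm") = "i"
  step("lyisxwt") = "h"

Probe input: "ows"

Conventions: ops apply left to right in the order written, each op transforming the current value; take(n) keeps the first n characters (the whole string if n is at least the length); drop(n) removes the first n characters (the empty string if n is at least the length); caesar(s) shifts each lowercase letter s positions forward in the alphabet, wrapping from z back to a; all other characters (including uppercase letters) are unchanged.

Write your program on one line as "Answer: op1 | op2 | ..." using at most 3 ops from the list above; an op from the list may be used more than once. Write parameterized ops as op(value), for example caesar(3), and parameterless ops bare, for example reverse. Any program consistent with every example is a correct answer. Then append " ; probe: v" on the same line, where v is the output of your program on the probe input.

take(3) | take(1) | caesar(22) ; probe: "k"

Check, running the answer program on each example:
  "gqvq" -> "gqv" -> "g" -> "c"
  "ehwacj" -> "ehw" -> "e" -> "a"
  "jzvbeapdwvs" -> "jzv" -> "j" -> "f"
  "jgb" -> "jgb" -> "j" -> "f"
  "mlgm" -> "mlg" -> "m" -> "i"
  "lyisxwt" -> "lyi" -> "l" -> "h"
  probe: "ows" -> "ows" -> "o" -> "k"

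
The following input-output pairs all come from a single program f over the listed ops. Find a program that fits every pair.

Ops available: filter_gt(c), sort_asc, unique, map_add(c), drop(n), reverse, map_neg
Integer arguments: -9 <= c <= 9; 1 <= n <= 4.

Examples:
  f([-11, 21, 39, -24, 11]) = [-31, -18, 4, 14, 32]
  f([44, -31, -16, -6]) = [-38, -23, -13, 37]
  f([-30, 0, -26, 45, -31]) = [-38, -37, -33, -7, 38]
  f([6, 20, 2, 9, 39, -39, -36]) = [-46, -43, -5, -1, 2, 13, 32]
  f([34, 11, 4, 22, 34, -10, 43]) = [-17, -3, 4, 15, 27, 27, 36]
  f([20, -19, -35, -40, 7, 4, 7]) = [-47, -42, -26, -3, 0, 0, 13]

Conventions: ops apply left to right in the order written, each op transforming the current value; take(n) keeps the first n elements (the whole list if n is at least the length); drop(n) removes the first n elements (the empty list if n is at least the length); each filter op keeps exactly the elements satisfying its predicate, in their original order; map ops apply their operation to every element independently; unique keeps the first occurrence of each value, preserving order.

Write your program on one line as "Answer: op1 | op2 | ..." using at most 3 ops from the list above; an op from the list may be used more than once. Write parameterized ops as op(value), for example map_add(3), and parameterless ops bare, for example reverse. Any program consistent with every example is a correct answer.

map_add(-7) | reverse | sort_asc

Check, running the answer program on each example:
  [-11, 21, 39, -24, 11] -> [-18, 14, 32, -31, 4] -> [4, -31, 32, 14, -18] -> [-31, -18, 4, 14, 32]
  [44, -31, -16, -6] -> [37, -38, -23, -13] -> [-13, -23, -38, 37] -> [-38, -23, -13, 37]
  [-30, 0, -26, 45, -31] -> [-37, -7, -33, 38, -38] -> [-38, 38, -33, -7, -37] -> [-38, -37, -33, -7, 38]
  [6, 20, 2, 9, 39, -39, -36] -> [-1, 13, -5, 2, 32, -46, -43] -> [-43, -46, 32, 2, -5, 13, -1] -> [-46, -43, -5, -1, 2, 13, 32]
  [34, 11, 4, 22, 34, -10, 43] -> [27, 4, -3, 15, 27, -17, 36] -> [36, -17, 27, 15, -3, 4, 27] -> [-17, -3, 4, 15, 27, 27, 36]
  [20, -19, -35, -40, 7, 4, 7] -> [13, -26, -42, -47, 0, -3, 0] -> [0, -3, 0, -47, -42, -26, 13] -> [-47, -42, -26, -3, 0, 0, 13]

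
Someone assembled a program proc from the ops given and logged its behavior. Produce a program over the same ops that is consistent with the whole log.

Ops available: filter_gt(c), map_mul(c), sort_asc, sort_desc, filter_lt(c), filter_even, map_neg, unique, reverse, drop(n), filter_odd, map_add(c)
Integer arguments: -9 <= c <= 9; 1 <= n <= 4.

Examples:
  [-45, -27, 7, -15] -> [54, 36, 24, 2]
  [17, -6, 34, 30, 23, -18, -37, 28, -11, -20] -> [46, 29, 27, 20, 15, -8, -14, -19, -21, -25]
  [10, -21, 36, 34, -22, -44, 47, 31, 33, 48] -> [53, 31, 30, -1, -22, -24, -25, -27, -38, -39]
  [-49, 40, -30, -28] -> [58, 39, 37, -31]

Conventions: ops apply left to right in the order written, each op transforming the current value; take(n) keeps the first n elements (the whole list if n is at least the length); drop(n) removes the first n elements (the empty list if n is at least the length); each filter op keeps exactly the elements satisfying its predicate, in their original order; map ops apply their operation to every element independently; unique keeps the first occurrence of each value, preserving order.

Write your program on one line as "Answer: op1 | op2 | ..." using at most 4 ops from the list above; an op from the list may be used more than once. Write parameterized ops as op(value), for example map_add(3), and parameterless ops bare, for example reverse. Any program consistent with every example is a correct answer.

map_add(-9) | sort_desc | reverse | map_neg

Check, running the answer program on each example:
  [-45, -27, 7, -15] -> [-54, -36, -2, -24] -> [-2, -24, -36, -54] -> [-54, -36, -24, -2] -> [54, 36, 24, 2]
  [17, -6, 34, 30, 23, -18, -37, 28, -11, -20] -> [8, -15, 25, 21, 14, -27, -46, 19, -20, -29] -> [25, 21, 19, 14, 8, -15, -20, -27, -29, -46] -> [-46, -29, -27, -20, -15, 8, 14, 19, 21, 25] -> [46, 29, 27, 20, 15, -8, -14, -19, -21, -25]
  [10, -21, 36, 34, -22, -44, 47, 31, 33, 48] -> [1, -30, 27, 25, -31, -53, 38, 22, 24, 39] -> [39, 38, 27, 25, 24, 22, 1, -30, -31, -53] -> [-53, -31, -30, 1, 22, 24, 25, 27, 38, 39] -> [53, 31, 30, -1, -22, -24, -25, -27, -38, -39]
  [-49, 40, -30, -28] -> [-58, 31, -39, -37] -> [31, -37, -39, -58] -> [-58, -39, -37, 31] -> [58, 39, 37, -31]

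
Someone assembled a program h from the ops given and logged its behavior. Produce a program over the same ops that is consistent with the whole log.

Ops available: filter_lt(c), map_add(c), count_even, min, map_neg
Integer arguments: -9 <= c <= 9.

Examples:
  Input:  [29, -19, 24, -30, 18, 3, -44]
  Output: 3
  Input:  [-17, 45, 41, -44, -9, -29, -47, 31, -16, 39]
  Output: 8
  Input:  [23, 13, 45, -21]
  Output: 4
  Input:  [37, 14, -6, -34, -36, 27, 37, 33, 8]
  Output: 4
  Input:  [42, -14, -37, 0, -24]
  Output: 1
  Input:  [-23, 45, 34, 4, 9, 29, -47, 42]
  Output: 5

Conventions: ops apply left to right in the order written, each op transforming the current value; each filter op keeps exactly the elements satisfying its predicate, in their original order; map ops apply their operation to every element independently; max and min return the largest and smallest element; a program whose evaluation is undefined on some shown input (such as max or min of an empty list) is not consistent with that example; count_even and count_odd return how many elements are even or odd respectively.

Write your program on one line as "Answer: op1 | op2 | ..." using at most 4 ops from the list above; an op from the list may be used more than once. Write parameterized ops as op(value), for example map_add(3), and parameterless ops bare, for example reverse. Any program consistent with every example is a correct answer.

map_add(3) | map_neg | count_even

Check, running the answer program on each example:
  [29, -19, 24, -30, 18, 3, -44] -> [32, -16, 27, -27, 21, 6, -41] -> [-32, 16, -27, 27, -21, -6, 41] -> 3
  [-17, 45, 41, -44, -9, -29, -47, 31, -16, 39] -> [-14, 48, 44, -41, -6, -26, -44, 34, -13, 42] -> [14, -48, -44, 41, 6, 26, 44, -34, 13, -42] -> 8
  [23, 13, 45, -21] -> [26, 16, 48, -18] -> [-26, -16, -48, 18] -> 4
  [37, 14, -6, -34, -36, 27, 37, 33, 8] -> [40, 17, -3, -31, -33, 30, 40, 36, 11] -> [-40, -17, 3, 31, 33, -30, -40, -36, -11] -> 4
  [42, -14, -37, 0, -24] -> [45, -11, -34, 3, -21] -> [-45, 11, 34, -3, 21] -> 1
  [-23, 45, 34, 4, 9, 29, -47, 42] -> [-20, 48, 37, 7, 12, 32, -44, 45] -> [20, -48, -37, -7, -12, -32, 44, -45] -> 5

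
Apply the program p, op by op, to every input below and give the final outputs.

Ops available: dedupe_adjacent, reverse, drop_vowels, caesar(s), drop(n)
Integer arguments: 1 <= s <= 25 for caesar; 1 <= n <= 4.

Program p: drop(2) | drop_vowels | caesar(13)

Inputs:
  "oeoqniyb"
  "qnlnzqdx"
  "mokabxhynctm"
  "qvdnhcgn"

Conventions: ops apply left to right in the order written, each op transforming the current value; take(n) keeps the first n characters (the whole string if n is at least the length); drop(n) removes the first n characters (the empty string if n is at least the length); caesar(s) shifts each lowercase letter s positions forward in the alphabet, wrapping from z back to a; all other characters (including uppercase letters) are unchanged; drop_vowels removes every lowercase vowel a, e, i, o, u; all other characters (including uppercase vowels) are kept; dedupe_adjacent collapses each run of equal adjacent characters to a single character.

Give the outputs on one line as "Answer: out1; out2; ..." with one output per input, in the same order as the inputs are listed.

Execution, op by op:
  "oeoqniyb" -> "oqniyb" -> "qnyb" -> "dalo"
  "qnlnzqdx" -> "lnzqdx" -> "lnzqdx" -> "yamdqk"
  "mokabxhynctm" -> "kabxhynctm" -> "kbxhynctm" -> "xokulapgz"
  "qvdnhcgn" -> "dnhcgn" -> "dnhcgn" -> "qaupta"

"dalo"; "yamdqk"; "xokulapgz"; "qaupta"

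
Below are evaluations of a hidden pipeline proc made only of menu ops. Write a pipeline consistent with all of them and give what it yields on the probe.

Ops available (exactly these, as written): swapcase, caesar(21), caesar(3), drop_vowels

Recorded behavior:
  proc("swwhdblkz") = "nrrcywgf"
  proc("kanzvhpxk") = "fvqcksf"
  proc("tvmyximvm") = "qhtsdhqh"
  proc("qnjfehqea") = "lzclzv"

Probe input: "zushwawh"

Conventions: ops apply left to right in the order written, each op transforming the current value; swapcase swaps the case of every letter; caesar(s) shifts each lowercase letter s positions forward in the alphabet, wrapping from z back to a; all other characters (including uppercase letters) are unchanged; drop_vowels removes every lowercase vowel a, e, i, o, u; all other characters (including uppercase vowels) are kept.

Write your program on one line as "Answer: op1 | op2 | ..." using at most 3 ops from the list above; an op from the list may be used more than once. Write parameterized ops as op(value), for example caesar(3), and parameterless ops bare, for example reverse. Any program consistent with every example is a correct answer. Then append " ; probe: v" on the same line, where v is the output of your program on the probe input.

caesar(21) | drop_vowels ; probe: "pncrvrc"

Check, running the answer program on each example:
  "swwhdblkz" -> "nrrcywgfu" -> "nrrcywgf"
  "kanzvhpxk" -> "fviuqcksf" -> "fvqcksf"
  "tvmyximvm" -> "oqhtsdhqh" -> "qhtsdhqh"
  "qnjfehqea" -> "lieazclzv" -> "lzclzv"
  probe: "zushwawh" -> "upncrvrc" -> "pncrvrc"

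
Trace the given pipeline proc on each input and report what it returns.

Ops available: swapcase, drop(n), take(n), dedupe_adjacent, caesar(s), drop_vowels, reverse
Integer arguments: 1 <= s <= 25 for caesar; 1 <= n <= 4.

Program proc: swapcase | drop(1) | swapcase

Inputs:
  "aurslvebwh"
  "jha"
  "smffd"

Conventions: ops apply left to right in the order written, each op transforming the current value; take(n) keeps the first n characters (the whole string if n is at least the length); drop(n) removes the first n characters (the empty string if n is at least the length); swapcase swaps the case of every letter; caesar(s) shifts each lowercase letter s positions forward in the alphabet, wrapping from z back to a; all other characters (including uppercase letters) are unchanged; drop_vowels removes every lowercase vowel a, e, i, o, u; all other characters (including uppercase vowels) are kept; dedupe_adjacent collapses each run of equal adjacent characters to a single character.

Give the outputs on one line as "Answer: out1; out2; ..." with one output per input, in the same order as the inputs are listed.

Execution, op by op:
  "aurslvebwh" -> "AURSLVEBWH" -> "URSLVEBWH" -> "urslvebwh"
  "jha" -> "JHA" -> "HA" -> "ha"
  "smffd" -> "SMFFD" -> "MFFD" -> "mffd"

"urslvebwh"; "ha"; "mffd"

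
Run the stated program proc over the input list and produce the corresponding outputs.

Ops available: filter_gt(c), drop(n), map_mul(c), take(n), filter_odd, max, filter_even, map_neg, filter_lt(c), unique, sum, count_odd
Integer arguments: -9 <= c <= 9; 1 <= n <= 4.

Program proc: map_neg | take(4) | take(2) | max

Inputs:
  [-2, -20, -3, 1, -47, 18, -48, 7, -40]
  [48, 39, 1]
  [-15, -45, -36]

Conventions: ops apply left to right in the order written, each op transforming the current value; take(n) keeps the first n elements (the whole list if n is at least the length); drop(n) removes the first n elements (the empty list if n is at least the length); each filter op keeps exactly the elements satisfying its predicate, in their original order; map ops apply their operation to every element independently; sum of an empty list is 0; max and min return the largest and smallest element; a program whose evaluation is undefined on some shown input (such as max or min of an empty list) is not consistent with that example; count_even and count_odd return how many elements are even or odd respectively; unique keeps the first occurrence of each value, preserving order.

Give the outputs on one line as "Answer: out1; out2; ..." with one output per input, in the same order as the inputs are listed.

Execution, op by op:
  [-2, -20, -3, 1, -47, 18, -48, 7, -40] -> [2, 20, 3, -1, 47, -18, 48, -7, 40] -> [2, 20, 3, -1] -> [2, 20] -> 20
  [48, 39, 1] -> [-48, -39, -1] -> [-48, -39, -1] -> [-48, -39] -> -39
  [-15, -45, -36] -> [15, 45, 36] -> [15, 45, 36] -> [15, 45] -> 45

20; -39; 45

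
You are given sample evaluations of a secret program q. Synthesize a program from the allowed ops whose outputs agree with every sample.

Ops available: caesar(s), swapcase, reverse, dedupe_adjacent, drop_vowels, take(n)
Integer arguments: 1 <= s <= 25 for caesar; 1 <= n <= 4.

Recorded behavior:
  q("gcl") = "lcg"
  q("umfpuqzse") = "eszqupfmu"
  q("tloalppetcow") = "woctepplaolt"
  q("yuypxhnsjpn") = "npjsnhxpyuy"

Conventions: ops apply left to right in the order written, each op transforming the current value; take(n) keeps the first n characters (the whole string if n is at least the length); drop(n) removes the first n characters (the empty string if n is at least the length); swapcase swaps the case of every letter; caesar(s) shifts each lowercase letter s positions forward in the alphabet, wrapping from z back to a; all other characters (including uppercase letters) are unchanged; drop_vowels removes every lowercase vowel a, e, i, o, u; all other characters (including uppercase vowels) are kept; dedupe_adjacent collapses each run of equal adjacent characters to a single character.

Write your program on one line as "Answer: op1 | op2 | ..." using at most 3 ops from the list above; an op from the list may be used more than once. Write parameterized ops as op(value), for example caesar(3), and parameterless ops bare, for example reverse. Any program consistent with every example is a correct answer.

swapcase | reverse | swapcase

Check, running the answer program on each example:
  "gcl" -> "GCL" -> "LCG" -> "lcg"
  "umfpuqzse" -> "UMFPUQZSE" -> "ESZQUPFMU" -> "eszqupfmu"
  "tloalppetcow" -> "TLOALPPETCOW" -> "WOCTEPPLAOLT" -> "woctepplaolt"
  "yuypxhnsjpn" -> "YUYPXHNSJPN" -> "NPJSNHXPYUY" -> "npjsnhxpyuy"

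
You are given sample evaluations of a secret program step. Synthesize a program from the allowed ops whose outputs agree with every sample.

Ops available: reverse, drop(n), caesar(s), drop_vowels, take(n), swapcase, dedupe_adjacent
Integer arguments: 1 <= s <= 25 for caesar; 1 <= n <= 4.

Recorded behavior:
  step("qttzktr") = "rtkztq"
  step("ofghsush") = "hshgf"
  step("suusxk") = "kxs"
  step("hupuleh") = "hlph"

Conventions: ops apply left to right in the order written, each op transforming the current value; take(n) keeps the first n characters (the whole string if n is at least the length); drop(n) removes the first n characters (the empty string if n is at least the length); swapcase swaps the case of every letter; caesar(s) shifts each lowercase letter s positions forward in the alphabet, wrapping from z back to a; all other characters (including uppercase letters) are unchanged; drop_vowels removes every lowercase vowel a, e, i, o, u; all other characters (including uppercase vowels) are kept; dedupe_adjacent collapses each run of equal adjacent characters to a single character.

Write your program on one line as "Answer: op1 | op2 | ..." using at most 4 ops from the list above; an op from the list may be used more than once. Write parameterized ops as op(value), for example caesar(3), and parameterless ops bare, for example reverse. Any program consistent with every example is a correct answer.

reverse | drop_vowels | dedupe_adjacent

Check, running the answer program on each example:
  "qttzktr" -> "rtkzttq" -> "rtkzttq" -> "rtkztq"
  "ofghsush" -> "hsushgfo" -> "hsshgf" -> "hshgf"
  "suusxk" -> "kxsuus" -> "kxss" -> "kxs"
  "hupuleh" -> "helupuh" -> "hlph" -> "hlph"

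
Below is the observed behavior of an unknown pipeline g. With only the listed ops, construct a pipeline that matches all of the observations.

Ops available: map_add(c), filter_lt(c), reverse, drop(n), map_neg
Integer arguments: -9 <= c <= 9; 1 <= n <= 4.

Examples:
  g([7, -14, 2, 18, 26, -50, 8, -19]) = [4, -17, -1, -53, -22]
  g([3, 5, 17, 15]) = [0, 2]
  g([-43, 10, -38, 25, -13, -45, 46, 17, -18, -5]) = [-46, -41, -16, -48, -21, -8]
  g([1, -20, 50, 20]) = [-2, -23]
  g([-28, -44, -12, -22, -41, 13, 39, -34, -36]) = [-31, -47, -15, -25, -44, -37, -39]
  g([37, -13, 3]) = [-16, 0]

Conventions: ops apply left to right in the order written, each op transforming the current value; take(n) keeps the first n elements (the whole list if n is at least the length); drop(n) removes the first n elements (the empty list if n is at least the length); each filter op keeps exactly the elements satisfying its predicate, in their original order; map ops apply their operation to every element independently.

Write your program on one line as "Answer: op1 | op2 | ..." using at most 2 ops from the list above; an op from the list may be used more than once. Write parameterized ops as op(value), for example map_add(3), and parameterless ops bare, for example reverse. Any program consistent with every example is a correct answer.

filter_lt(8) | map_add(-3)

Check, running the answer program on each example:
  [7, -14, 2, 18, 26, -50, 8, -19] -> [7, -14, 2, -50, -19] -> [4, -17, -1, -53, -22]
  [3, 5, 17, 15] -> [3, 5] -> [0, 2]
  [-43, 10, -38, 25, -13, -45, 46, 17, -18, -5] -> [-43, -38, -13, -45, -18, -5] -> [-46, -41, -16, -48, -21, -8]
  [1, -20, 50, 20] -> [1, -20] -> [-2, -23]
  [-28, -44, -12, -22, -41, 13, 39, -34, -36] -> [-28, -44, -12, -22, -41, -34, -36] -> [-31, -47, -15, -25, -44, -37, -39]
  [37, -13, 3] -> [-13, 3] -> [-16, 0]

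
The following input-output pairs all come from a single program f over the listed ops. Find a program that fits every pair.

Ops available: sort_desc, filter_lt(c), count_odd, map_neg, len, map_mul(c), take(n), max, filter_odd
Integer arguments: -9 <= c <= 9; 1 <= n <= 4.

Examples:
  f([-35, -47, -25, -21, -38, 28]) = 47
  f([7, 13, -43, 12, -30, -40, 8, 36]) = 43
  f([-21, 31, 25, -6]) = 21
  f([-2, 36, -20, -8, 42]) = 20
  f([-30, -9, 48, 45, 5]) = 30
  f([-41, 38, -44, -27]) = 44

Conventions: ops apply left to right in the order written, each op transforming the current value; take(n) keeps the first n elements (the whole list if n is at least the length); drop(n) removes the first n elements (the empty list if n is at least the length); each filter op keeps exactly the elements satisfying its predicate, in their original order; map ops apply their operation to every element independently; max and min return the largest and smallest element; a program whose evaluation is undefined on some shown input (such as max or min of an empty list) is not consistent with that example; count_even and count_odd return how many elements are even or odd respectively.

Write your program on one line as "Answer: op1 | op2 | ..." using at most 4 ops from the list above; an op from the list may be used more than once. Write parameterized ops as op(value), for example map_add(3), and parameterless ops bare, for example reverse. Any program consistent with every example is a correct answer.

sort_desc | filter_lt(-7) | map_neg | max

Check, running the answer program on each example:
  [-35, -47, -25, -21, -38, 28] -> [28, -21, -25, -35, -38, -47] -> [-21, -25, -35, -38, -47] -> [21, 25, 35, 38, 47] -> 47
  [7, 13, -43, 12, -30, -40, 8, 36] -> [36, 13, 12, 8, 7, -30, -40, -43] -> [-30, -40, -43] -> [30, 40, 43] -> 43
  [-21, 31, 25, -6] -> [31, 25, -6, -21] -> [-21] -> [21] -> 21
  [-2, 36, -20, -8, 42] -> [42, 36, -2, -8, -20] -> [-8, -20] -> [8, 20] -> 20
  [-30, -9, 48, 45, 5] -> [48, 45, 5, -9, -30] -> [-9, -30] -> [9, 30] -> 30
  [-41, 38, -44, -27] -> [38, -27, -41, -44] -> [-27, -41, -44] -> [27, 41, 44] -> 44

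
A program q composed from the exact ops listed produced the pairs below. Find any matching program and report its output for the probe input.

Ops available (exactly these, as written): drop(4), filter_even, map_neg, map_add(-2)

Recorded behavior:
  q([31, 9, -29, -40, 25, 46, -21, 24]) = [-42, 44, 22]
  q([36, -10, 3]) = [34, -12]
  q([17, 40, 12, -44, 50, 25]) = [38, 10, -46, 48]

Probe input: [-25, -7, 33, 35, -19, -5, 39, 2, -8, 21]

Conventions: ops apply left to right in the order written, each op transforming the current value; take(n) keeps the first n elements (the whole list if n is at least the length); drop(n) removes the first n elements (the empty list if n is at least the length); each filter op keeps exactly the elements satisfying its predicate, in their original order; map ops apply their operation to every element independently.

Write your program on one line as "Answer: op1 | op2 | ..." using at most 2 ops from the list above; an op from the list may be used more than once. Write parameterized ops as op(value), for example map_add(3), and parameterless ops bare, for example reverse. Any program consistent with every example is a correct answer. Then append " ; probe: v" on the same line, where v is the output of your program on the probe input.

filter_even | map_add(-2) ; probe: [0, -10]

Check, running the answer program on each example:
  [31, 9, -29, -40, 25, 46, -21, 24] -> [-40, 46, 24] -> [-42, 44, 22]
  [36, -10, 3] -> [36, -10] -> [34, -12]
  [17, 40, 12, -44, 50, 25] -> [40, 12, -44, 50] -> [38, 10, -46, 48]
  probe: [-25, -7, 33, 35, -19, -5, 39, 2, -8, 21] -> [2, -8] -> [0, -10]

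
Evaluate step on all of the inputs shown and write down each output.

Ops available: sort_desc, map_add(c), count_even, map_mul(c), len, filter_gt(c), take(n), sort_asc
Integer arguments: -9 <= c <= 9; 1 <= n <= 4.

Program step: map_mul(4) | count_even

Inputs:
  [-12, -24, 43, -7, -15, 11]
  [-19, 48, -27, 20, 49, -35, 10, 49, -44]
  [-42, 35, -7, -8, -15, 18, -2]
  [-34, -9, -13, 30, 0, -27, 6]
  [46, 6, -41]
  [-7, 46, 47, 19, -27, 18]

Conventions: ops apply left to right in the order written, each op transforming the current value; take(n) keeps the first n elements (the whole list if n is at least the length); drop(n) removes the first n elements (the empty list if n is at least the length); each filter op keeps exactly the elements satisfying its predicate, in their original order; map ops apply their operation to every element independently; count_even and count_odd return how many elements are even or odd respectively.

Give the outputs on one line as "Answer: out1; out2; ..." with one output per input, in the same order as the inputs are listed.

6; 9; 7; 7; 3; 6

Execution, op by op:
  [-12, -24, 43, -7, -15, 11] -> [-48, -96, 172, -28, -60, 44] -> 6
  [-19, 48, -27, 20, 49, -35, 10, 49, -44] -> [-76, 192, -108, 80, 196, -140, 40, 196, -176] -> 9
  [-42, 35, -7, -8, -15, 18, -2] -> [-168, 140, -28, -32, -60, 72, -8] -> 7
  [-34, -9, -13, 30, 0, -27, 6] -> [-136, -36, -52, 120, 0, -108, 24] -> 7
  [46, 6, -41] -> [184, 24, -164] -> 3
  [-7, 46, 47, 19, -27, 18] -> [-28, 184, 188, 76, -108, 72] -> 6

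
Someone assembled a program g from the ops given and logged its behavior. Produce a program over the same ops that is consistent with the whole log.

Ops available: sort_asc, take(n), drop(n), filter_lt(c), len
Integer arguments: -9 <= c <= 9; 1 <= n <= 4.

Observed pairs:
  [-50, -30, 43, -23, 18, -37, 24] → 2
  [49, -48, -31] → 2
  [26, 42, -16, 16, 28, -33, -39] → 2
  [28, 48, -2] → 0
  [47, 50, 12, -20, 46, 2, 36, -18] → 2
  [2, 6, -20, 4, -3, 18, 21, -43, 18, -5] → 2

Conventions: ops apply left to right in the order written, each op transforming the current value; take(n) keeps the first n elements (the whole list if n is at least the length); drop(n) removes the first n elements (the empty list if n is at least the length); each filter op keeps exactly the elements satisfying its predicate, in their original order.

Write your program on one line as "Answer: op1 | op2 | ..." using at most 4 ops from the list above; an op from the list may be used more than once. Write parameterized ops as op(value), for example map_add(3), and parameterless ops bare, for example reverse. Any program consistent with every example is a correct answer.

filter_lt(-5) | take(2) | sort_asc | len

Check, running the answer program on each example:
  [-50, -30, 43, -23, 18, -37, 24] -> [-50, -30, -23, -37] -> [-50, -30] -> [-50, -30] -> 2
  [49, -48, -31] -> [-48, -31] -> [-48, -31] -> [-48, -31] -> 2
  [26, 42, -16, 16, 28, -33, -39] -> [-16, -33, -39] -> [-16, -33] -> [-33, -16] -> 2
  [28, 48, -2] -> [] -> [] -> [] -> 0
  [47, 50, 12, -20, 46, 2, 36, -18] -> [-20, -18] -> [-20, -18] -> [-20, -18] -> 2
  [2, 6, -20, 4, -3, 18, 21, -43, 18, -5] -> [-20, -43] -> [-20, -43] -> [-43, -20] -> 2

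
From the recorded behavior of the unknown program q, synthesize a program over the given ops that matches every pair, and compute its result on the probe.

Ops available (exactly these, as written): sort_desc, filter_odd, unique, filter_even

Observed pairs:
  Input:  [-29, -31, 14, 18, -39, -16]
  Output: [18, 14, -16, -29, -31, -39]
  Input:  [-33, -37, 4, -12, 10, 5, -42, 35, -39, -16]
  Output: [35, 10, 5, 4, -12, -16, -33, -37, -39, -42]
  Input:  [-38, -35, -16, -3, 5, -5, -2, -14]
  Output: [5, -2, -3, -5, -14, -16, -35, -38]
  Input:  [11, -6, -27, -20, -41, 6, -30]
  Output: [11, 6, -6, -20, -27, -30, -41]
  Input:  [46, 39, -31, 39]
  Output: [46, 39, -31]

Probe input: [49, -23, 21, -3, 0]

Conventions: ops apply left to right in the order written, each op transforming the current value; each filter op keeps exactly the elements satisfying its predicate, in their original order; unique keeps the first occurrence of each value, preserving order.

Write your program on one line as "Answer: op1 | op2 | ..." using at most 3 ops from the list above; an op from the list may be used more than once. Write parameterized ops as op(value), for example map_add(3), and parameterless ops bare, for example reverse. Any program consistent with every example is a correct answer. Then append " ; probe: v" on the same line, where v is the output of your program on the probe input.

sort_desc | unique ; probe: [49, 21, 0, -3, -23]

Check, running the answer program on each example:
  [-29, -31, 14, 18, -39, -16] -> [18, 14, -16, -29, -31, -39] -> [18, 14, -16, -29, -31, -39]
  [-33, -37, 4, -12, 10, 5, -42, 35, -39, -16] -> [35, 10, 5, 4, -12, -16, -33, -37, -39, -42] -> [35, 10, 5, 4, -12, -16, -33, -37, -39, -42]
  [-38, -35, -16, -3, 5, -5, -2, -14] -> [5, -2, -3, -5, -14, -16, -35, -38] -> [5, -2, -3, -5, -14, -16, -35, -38]
  [11, -6, -27, -20, -41, 6, -30] -> [11, 6, -6, -20, -27, -30, -41] -> [11, 6, -6, -20, -27, -30, -41]
  [46, 39, -31, 39] -> [46, 39, 39, -31] -> [46, 39, -31]
  probe: [49, -23, 21, -3, 0] -> [49, 21, 0, -3, -23] -> [49, 21, 0, -3, -23]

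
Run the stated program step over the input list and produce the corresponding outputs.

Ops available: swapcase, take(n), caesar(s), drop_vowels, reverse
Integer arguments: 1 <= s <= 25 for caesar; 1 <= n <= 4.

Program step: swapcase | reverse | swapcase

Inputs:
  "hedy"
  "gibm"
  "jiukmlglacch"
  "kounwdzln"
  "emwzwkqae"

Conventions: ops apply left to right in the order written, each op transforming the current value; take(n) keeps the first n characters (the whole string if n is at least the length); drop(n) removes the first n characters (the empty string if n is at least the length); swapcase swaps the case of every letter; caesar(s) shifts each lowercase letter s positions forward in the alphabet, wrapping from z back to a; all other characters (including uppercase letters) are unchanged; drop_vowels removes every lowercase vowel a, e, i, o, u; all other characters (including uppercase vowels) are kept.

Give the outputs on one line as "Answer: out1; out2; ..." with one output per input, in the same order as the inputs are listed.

Execution, op by op:
  "hedy" -> "HEDY" -> "YDEH" -> "ydeh"
  "gibm" -> "GIBM" -> "MBIG" -> "mbig"
  "jiukmlglacch" -> "JIUKMLGLACCH" -> "HCCALGLMKUIJ" -> "hccalglmkuij"
  "kounwdzln" -> "KOUNWDZLN" -> "NLZDWNUOK" -> "nlzdwnuok"
  "emwzwkqae" -> "EMWZWKQAE" -> "EAQKWZWME" -> "eaqkwzwme"

"ydeh"; "mbig"; "hccalglmkuij"; "nlzdwnuok"; "eaqkwzwme"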